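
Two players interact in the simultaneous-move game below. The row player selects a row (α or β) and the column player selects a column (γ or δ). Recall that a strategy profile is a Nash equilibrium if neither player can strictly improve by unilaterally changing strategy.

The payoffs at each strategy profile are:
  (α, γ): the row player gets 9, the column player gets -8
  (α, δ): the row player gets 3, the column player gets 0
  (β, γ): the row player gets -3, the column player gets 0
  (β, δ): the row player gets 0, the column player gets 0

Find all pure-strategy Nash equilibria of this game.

(α, γ): the column player prefers δ (0 > -8) — not an equilibrium.
(α, δ): the row player gets 3 ≥ 0 from β, and the column player gets 0 ≥ -8 from γ — Nash equilibrium.
(β, γ): the row player prefers α (9 > -3) — not an equilibrium.
(β, δ): the row player prefers α (3 > 0) — not an equilibrium.

(α, δ)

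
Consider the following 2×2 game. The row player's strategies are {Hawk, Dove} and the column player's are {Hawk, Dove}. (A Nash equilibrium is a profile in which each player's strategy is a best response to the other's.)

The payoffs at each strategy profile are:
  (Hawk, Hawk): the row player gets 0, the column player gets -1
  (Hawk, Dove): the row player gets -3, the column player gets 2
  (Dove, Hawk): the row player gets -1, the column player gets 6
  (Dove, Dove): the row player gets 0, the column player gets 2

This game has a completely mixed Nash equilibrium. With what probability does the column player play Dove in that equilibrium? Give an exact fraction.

1/4

Let c be the probability that the column player plays Hawk. In a completely mixed equilibrium, the row player must be indifferent between Hawk and Dove.
The row player's expected payoff from Hawk is −3(1−c); from Dove it is −c.
Setting these equal: 3c − 3 = −c, so c = 3/4.
Therefore the column player plays Dove with probability 1 − 3/4 = 1/4.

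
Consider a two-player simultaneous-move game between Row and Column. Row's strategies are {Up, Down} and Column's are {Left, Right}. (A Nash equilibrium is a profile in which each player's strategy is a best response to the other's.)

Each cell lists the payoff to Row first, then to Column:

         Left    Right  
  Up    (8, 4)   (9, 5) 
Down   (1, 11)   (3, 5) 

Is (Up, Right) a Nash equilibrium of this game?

At (Up, Right), Row earns 9; switching to Down would give 3, so Row has no profitable deviation.
Column earns 5; switching to Left would give 4, so Column has no profitable deviation.
Neither player can gain by a unilateral deviation, so this profile is a Nash equilibrium.

Yes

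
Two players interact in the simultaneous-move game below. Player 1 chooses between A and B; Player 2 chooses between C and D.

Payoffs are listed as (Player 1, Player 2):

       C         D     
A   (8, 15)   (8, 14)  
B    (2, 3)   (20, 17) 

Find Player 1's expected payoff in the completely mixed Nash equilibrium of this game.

First find y, the probability Player 2 plays C, from Player 1's indifference between A and B: 8y + 8(1−y) = 2y + 20(1−y), giving y = 2/3.
Since Player 1 is indifferent in equilibrium, Player 1's expected payoff equals the payoff from either row against (2/3, 1/3). Using A: 8(2/3) + 8(1/3) = 8.

8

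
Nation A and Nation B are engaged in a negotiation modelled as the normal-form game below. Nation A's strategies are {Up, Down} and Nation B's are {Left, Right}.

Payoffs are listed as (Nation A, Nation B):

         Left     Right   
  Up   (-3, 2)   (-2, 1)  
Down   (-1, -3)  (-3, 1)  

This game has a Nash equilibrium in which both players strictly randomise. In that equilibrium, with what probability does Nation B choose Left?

1/3

Let c be the probability that Nation B plays Left. In a completely mixed equilibrium, Nation A must be indifferent between Up and Down.
Nation A's expected payoff from Up is −3c − 2(1−c); from Down it is −c − 3(1−c).
Setting these equal: −c − 2 = 2c − 3, so c = 1/3.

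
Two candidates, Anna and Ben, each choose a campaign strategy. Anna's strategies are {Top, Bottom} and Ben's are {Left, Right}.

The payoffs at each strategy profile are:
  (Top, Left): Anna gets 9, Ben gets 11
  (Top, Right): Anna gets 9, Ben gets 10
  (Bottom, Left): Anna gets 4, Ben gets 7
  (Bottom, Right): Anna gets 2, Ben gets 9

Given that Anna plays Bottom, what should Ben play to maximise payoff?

Against Bottom, Ben earns 7 from Left and 9 from Right.
So Right is the best response.

Right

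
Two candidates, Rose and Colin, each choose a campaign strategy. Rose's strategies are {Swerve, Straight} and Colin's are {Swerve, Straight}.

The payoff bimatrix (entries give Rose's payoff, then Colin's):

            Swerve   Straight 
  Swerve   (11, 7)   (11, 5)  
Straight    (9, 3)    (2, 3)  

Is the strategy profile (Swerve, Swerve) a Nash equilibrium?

Yes

At (Swerve, Swerve), Rose earns 11; switching to Straight would give 9, so Rose has no profitable deviation.
Colin earns 7; switching to Straight would give 5, so Colin has no profitable deviation.
Neither player can gain by a unilateral deviation, so this profile is a Nash equilibrium.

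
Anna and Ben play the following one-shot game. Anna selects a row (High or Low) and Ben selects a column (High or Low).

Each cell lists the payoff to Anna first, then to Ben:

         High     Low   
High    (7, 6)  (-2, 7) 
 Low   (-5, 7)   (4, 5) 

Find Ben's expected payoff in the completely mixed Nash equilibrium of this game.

First find p, the probability Anna plays High, from Ben's indifference between High and Low: 6p + 7(1−p) = 7p + 5(1−p), giving p = 2/3.
Since Ben is indifferent in equilibrium, Ben's expected payoff equals the payoff from either column against (2/3, 1/3). Using High: 6(2/3) + 7(1/3) = 19/3.

19/3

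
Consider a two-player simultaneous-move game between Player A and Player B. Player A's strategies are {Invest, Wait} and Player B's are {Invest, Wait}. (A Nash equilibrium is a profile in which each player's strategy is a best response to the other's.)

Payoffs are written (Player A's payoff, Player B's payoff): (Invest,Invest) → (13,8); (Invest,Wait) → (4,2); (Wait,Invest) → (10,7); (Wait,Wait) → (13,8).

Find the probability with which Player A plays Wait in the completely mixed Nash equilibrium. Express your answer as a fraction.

6/7

Let r be the probability that Player A plays Invest. In a completely mixed equilibrium, Player B must be indifferent between Invest and Wait.
Player B's expected payoff from Invest is 8r + 7(1−r); from Wait it is 2r + 8(1−r).
Setting these equal: r + 7 = −6r + 8, so r = 1/7.
Therefore Player A plays Wait with probability 1 − 1/7 = 6/7.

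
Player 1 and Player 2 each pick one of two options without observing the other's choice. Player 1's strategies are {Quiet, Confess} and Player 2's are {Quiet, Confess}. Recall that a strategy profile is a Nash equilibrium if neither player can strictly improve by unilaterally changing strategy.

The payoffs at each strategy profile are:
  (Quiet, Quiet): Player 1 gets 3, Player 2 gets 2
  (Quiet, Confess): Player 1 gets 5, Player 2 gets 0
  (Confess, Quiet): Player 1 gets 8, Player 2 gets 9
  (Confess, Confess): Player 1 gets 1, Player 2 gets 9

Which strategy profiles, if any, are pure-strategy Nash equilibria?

(Quiet, Quiet): Player 1 prefers Confess (8 > 3) — not an equilibrium.
(Quiet, Confess): Player 2 prefers Quiet (2 > 0) — not an equilibrium.
(Confess, Quiet): Player 1 gets 8 ≥ 3 from Quiet, and Player 2 gets 9 ≥ 9 from Confess — Nash equilibrium.
(Confess, Confess): Player 1 prefers Quiet (5 > 1) — not an equilibrium.

(Confess, Quiet)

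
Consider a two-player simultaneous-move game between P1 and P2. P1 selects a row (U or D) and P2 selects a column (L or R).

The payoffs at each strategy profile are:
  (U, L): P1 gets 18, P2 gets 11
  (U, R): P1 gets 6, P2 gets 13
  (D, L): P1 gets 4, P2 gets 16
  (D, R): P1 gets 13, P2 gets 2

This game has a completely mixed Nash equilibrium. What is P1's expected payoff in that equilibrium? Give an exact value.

First find q, the probability P2 plays L, from P1's indifference between U and D: 18q + 6(1−q) = 4q + 13(1−q), giving q = 1/3.
Since P1 is indifferent in equilibrium, P1's expected payoff equals the payoff from either row against (1/3, 2/3). Using U: 18(1/3) + 6(2/3) = 10.

10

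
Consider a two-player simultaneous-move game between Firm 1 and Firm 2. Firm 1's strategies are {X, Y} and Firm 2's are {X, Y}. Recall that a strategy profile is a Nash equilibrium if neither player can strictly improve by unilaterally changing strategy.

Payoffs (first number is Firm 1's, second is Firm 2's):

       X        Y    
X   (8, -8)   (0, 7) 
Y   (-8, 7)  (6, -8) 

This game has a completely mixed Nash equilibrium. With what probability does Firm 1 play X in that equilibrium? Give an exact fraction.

1/2

Let x be the probability that Firm 1 plays X. In a completely mixed equilibrium, Firm 2 must be indifferent between X and Y.
Firm 2's expected payoff from X is −8x + 7(1−x); from Y it is 7x − 8(1−x).
Setting these equal: −15x + 7 = 15x − 8, so x = 1/2.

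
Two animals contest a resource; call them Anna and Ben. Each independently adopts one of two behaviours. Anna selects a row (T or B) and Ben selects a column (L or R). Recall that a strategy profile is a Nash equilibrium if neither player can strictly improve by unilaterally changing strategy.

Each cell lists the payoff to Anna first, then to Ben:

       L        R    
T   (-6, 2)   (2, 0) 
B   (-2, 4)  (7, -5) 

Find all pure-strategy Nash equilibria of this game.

(T, L): Anna prefers B (-2 > -6) — not an equilibrium.
(T, R): Anna prefers B (7 > 2); Ben prefers L (2 > 0) — not an equilibrium.
(B, L): Anna gets -2 ≥ -6 from T, and Ben gets 4 ≥ -5 from R — Nash equilibrium.
(B, R): Ben prefers L (4 > -5) — not an equilibrium.

(B, L)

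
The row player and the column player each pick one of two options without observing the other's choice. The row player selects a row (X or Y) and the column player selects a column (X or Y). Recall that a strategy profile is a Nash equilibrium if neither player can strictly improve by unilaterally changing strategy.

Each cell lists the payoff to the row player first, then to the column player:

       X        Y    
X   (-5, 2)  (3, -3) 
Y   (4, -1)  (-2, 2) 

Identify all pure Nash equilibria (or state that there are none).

(X, X): the row player prefers Y (4 > -5) — not an equilibrium.
(X, Y): the column player prefers X (2 > -3) — not an equilibrium.
(Y, X): the column player prefers Y (2 > -1) — not an equilibrium.
(Y, Y): the row player prefers X (3 > -2) — not an equilibrium.

none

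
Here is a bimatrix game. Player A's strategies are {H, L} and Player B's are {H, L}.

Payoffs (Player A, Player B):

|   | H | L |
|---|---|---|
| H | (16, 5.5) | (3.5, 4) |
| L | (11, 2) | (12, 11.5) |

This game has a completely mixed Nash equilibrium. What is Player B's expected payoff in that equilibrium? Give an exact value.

First find x, the probability Player A plays H, from Player B's indifference between H and L: 5.5x + 2(1−x) = 4x + 11.5(1−x), giving x = 19/22.
Since Player B is indifferent in equilibrium, Player B's expected payoff equals the payoff from either column against (19/22, 3/22). Using H: 5.5(19/22) + 2(3/22) = 221/44.

221/44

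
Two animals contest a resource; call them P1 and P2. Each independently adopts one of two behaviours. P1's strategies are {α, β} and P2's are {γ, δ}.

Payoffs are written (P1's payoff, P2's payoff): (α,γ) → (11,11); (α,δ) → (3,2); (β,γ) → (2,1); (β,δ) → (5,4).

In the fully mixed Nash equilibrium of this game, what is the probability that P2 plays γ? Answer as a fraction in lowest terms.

Let y be the probability that P2 plays γ. In a completely mixed equilibrium, P1 must be indifferent between α and β.
P1's expected payoff from α is 11y + 3(1−y); from β it is 2y + 5(1−y).
Setting these equal: 8y + 3 = −3y + 5, so y = 2/11.

2/11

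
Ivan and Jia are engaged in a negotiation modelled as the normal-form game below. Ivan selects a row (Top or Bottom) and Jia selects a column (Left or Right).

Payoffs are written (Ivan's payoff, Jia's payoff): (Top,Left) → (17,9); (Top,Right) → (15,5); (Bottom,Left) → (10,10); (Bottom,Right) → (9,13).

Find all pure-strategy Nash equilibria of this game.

(Top, Left)

(Top, Left): Ivan gets 17 ≥ 10 from Bottom, and Jia gets 9 ≥ 5 from Right — Nash equilibrium.
(Top, Right): Jia prefers Left (9 > 5) — not an equilibrium.
(Bottom, Left): Ivan prefers Top (17 > 10); Jia prefers Right (13 > 10) — not an equilibrium.
(Bottom, Right): Ivan prefers Top (15 > 9) — not an equilibrium.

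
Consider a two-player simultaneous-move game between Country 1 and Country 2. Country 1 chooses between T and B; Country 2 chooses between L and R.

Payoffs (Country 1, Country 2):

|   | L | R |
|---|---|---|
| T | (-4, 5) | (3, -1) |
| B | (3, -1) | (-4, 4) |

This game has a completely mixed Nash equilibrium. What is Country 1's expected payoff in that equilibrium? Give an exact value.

First find y, the probability Country 2 plays L, from Country 1's indifference between T and B: −4y + 3(1−y) = 3y − 4(1−y), giving y = 1/2.
Since Country 1 is indifferent in equilibrium, Country 1's expected payoff equals the payoff from either row against (1/2, 1/2). Using T: −4(1/2) + 3(1/2) = -1/2.

-1/2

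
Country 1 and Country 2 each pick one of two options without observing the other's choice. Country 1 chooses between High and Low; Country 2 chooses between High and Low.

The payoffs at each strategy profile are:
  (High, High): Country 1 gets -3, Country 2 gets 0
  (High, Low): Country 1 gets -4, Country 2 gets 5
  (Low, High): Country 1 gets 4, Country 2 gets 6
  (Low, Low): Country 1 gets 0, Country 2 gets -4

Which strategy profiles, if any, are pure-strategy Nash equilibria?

(Low, High)

(High, High): Country 1 prefers Low (4 > -3); Country 2 prefers Low (5 > 0) — not an equilibrium.
(High, Low): Country 1 prefers Low (0 > -4) — not an equilibrium.
(Low, High): Country 1 gets 4 ≥ -3 from High, and Country 2 gets 6 ≥ -4 from Low — Nash equilibrium.
(Low, Low): Country 2 prefers High (6 > -4) — not an equilibrium.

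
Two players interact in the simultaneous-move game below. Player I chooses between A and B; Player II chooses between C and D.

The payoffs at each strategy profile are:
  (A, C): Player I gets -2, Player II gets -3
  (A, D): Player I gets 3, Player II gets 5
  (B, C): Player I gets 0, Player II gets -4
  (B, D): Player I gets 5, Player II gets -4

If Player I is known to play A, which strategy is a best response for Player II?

Against A, Player II earns -3 from C and 5 from D.
So D is the best response.

D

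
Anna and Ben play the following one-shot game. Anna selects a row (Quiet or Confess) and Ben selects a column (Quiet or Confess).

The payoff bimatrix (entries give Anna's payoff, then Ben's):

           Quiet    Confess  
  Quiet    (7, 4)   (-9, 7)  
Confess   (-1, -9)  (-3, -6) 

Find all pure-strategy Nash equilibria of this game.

(Confess, Confess)

(Quiet, Quiet): Ben prefers Confess (7 > 4) — not an equilibrium.
(Quiet, Confess): Anna prefers Confess (-3 > -9) — not an equilibrium.
(Confess, Quiet): Anna prefers Quiet (7 > -1); Ben prefers Confess (-6 > -9) — not an equilibrium.
(Confess, Confess): Anna gets -3 ≥ -9 from Quiet, and Ben gets -6 ≥ -9 from Quiet — Nash equilibrium.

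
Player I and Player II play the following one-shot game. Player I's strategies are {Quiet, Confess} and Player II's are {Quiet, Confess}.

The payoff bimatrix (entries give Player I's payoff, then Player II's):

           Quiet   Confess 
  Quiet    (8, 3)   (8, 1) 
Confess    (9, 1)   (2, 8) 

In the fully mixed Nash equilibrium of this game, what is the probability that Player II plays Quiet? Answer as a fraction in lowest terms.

6/7

Let q be the probability that Player II plays Quiet. In a completely mixed equilibrium, Player I must be indifferent between Quiet and Confess.
Player I's expected payoff from Quiet is 8q + 8(1−q); from Confess it is 9q + 2(1−q).
Setting these equal: 8 = 7q + 2, so q = 6/7.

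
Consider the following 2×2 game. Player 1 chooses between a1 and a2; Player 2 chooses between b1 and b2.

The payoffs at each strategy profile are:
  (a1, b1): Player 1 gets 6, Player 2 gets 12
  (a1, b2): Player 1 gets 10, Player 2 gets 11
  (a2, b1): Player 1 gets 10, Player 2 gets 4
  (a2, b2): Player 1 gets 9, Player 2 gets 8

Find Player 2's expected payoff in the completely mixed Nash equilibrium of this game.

First find x, the probability Player 1 plays a1, from Player 2's indifference between b1 and b2: 12x + 4(1−x) = 11x + 8(1−x), giving x = 4/5.
Since Player 2 is indifferent in equilibrium, Player 2's expected payoff equals the payoff from either column against (4/5, 1/5). Using b1: 12(4/5) + 4(1/5) = 52/5.

52/5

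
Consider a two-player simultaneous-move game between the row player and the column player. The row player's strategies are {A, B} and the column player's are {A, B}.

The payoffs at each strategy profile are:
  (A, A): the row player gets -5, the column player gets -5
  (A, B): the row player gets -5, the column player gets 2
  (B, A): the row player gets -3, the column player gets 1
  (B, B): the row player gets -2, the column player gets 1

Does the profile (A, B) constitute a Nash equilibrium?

No

At (A, B), the row player earns -5; switching to B would give -2, so the row player would deviate.
The column player earns 2; switching to A would give -5, so the column player has no profitable deviation.
Since at least one player can profitably deviate, this is not a Nash equilibrium.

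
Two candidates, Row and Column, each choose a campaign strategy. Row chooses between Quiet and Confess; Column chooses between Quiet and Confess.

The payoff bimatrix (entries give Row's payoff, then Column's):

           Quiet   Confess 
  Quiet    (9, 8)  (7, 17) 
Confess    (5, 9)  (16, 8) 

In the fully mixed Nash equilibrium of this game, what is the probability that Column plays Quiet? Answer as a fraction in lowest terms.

9/13

Let c be the probability that Column plays Quiet. In a completely mixed equilibrium, Row must be indifferent between Quiet and Confess.
Row's expected payoff from Quiet is 9c + 7(1−c); from Confess it is 5c + 16(1−c).
Setting these equal: 2c + 7 = −11c + 16, so c = 9/13.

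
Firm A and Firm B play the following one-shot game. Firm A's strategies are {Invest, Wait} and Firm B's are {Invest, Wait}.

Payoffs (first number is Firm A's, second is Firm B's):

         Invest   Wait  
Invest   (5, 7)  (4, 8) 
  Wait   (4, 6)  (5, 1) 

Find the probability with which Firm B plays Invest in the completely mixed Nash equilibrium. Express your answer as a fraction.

Let c be the probability that Firm B plays Invest. In a completely mixed equilibrium, Firm A must be indifferent between Invest and Wait.
Firm A's expected payoff from Invest is 5c + 4(1−c); from Wait it is 4c + 5(1−c).
Setting these equal: c + 4 = −c + 5, so c = 1/2.

1/2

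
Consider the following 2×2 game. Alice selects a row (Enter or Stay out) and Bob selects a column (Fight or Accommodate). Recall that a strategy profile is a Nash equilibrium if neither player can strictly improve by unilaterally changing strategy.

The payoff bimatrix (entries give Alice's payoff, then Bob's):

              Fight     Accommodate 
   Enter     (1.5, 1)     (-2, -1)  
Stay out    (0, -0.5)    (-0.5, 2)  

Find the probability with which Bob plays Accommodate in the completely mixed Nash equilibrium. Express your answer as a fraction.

1/2

Let y be the probability that Bob plays Fight. In a completely mixed equilibrium, Alice must be indifferent between Enter and Stay out.
Alice's expected payoff from Enter is 1.5y − 2(1−y); from Stay out it is −0.5(1−y).
Setting these equal: 3.5y − 2 = 0.5y − 0.5, so y = 1/2.
Therefore Bob plays Accommodate with probability 1 − 1/2 = 1/2.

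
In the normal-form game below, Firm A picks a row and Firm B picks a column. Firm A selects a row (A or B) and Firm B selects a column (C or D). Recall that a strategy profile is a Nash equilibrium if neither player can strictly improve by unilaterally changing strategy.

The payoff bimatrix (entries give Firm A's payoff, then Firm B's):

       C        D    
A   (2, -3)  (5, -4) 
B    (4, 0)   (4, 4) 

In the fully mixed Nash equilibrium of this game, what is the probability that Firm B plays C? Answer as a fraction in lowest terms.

Let y be the probability that Firm B plays C. In a completely mixed equilibrium, Firm A must be indifferent between A and B.
Firm A's expected payoff from A is 2y + 5(1−y); from B it is 4y + 4(1−y).
Setting these equal: −3y + 5 = 4, so y = 1/3.

1/3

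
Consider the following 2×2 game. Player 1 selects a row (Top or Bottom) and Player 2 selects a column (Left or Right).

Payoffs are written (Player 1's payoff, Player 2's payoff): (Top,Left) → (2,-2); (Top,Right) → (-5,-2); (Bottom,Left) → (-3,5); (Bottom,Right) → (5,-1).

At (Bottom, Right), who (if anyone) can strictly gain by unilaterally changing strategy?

Player 2

Player 1 at (Bottom, Right) earns 5; deviating to Top yields -5 — not better.
Player 2 earns -1; deviating to Left yields 5 — a strict improvement.
Only Player 2 has a strictly profitable deviation.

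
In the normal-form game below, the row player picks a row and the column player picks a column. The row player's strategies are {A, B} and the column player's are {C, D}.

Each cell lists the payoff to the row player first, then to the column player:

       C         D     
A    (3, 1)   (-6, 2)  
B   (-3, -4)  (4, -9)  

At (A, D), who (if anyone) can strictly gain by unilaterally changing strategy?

The row player

The row player at (A, D) earns -6; deviating to B yields 4 — a strict improvement.
The column player earns 2; deviating to C yields 1 — not better.
Only the row player has a strictly profitable deviation.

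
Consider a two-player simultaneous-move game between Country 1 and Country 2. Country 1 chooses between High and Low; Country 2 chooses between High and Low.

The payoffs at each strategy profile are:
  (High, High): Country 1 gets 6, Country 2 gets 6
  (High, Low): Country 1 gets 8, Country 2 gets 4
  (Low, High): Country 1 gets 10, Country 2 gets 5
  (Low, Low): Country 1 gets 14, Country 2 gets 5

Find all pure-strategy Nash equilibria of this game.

(Low, High) and (Low, Low)

(High, High): Country 1 prefers Low (10 > 6) — not an equilibrium.
(High, Low): Country 1 prefers Low (14 > 8); Country 2 prefers High (6 > 4) — not an equilibrium.
(Low, High): Country 1 gets 10 ≥ 6 from High, and Country 2 gets 5 ≥ 5 from Low — Nash equilibrium.
(Low, Low): Country 1 gets 14 ≥ 8 from High, and Country 2 gets 5 ≥ 5 from High — Nash equilibrium.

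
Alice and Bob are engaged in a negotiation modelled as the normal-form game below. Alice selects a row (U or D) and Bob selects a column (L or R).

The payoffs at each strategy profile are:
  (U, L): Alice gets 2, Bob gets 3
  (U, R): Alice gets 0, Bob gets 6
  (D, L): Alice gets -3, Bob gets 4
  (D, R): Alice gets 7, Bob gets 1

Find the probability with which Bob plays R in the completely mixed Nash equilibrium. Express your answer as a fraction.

Let q be the probability that Bob plays L. In a completely mixed equilibrium, Alice must be indifferent between U and D.
Alice's expected payoff from U is 2q; from D it is −3q + 7(1−q).
Setting these equal: 2q = −10q + 7, so q = 7/12.
Therefore Bob plays R with probability 1 − 7/12 = 5/12.

5/12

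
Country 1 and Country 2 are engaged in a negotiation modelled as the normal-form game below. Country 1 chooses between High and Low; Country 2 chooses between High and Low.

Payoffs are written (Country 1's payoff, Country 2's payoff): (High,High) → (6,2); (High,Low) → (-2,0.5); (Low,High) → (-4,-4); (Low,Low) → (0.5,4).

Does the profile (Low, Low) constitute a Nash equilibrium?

Yes

At (Low, Low), Country 1 earns 0.5; switching to High would give -2, so Country 1 has no profitable deviation.
Country 2 earns 4; switching to High would give -4, so Country 2 has no profitable deviation.
Neither player can gain by a unilateral deviation, so this profile is a Nash equilibrium.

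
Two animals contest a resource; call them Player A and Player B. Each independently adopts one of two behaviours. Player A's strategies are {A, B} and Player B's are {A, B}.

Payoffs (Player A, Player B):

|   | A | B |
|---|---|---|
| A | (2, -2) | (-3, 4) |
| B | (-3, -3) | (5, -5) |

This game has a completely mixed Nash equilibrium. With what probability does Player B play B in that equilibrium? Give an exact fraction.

5/13

Let q be the probability that Player B plays A. In a completely mixed equilibrium, Player A must be indifferent between A and B.
Player A's expected payoff from A is 2q − 3(1−q); from B it is −3q + 5(1−q).
Setting these equal: 5q − 3 = −8q + 5, so q = 8/13.
Therefore Player B plays B with probability 1 − 8/13 = 5/13.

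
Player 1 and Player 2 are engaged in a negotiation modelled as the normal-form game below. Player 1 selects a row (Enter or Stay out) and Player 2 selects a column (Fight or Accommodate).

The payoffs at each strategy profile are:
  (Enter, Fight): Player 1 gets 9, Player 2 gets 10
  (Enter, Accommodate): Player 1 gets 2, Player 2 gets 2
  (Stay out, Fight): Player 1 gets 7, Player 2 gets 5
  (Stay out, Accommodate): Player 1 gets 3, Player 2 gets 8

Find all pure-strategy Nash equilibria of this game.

(Enter, Fight): Player 1 gets 9 ≥ 7 from Stay out, and Player 2 gets 10 ≥ 2 from Accommodate — Nash equilibrium.
(Enter, Accommodate): Player 1 prefers Stay out (3 > 2); Player 2 prefers Fight (10 > 2) — not an equilibrium.
(Stay out, Fight): Player 1 prefers Enter (9 > 7); Player 2 prefers Accommodate (8 > 5) — not an equilibrium.
(Stay out, Accommodate): Player 1 gets 3 ≥ 2 from Enter, and Player 2 gets 8 ≥ 5 from Fight — Nash equilibrium.

(Enter, Fight) and (Stay out, Accommodate)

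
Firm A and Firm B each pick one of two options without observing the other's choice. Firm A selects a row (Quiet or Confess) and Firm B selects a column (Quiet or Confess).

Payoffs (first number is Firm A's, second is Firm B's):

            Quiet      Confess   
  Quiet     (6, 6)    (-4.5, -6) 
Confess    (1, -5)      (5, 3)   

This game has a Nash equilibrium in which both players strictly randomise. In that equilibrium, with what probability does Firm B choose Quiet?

19/29

Let q be the probability that Firm B plays Quiet. In a completely mixed equilibrium, Firm A must be indifferent between Quiet and Confess.
Firm A's expected payoff from Quiet is 6q − 4.5(1−q); from Confess it is q + 5(1−q).
Setting these equal: 10.5q − 4.5 = −4q + 5, so q = 19/29.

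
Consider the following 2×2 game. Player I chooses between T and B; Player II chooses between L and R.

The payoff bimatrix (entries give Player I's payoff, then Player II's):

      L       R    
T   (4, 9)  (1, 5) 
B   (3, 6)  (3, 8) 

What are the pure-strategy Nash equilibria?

(T, L): Player I gets 4 ≥ 3 from B, and Player II gets 9 ≥ 5 from R — Nash equilibrium.
(T, R): Player I prefers B (3 > 1); Player II prefers L (9 > 5) — not an equilibrium.
(B, L): Player I prefers T (4 > 3); Player II prefers R (8 > 6) — not an equilibrium.
(B, R): Player I gets 3 ≥ 1 from T, and Player II gets 8 ≥ 6 from L — Nash equilibrium.

(T, L) and (B, R)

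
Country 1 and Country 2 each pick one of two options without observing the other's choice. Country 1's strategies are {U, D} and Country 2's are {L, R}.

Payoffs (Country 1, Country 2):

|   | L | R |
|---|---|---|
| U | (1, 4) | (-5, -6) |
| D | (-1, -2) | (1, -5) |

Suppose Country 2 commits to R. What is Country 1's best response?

Against R, Country 1 earns -5 from U and 1 from D.
So D is the best response.

D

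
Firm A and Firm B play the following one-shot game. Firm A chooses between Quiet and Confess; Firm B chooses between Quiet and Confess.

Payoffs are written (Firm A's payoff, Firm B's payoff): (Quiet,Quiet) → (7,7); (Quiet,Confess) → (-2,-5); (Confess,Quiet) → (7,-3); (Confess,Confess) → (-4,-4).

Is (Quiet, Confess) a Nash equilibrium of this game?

No

At (Quiet, Confess), Firm A earns -2; switching to Confess would give -4, so Firm A has no profitable deviation.
Firm B earns -5; switching to Quiet would give 7, so Firm B would deviate.
Since at least one player can profitably deviate, this is not a Nash equilibrium.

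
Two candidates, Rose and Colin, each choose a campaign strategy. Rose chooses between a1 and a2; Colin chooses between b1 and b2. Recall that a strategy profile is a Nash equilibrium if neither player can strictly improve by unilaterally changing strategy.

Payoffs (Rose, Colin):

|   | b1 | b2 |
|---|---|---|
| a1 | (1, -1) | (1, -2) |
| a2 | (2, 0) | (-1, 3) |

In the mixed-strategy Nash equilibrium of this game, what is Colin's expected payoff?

-3/4

First find x, the probability Rose plays a1, from Colin's indifference between b1 and b2: −x = −2x + 3(1−x), giving x = 3/4.
Since Colin is indifferent in equilibrium, Colin's expected payoff equals the payoff from either column against (3/4, 1/4). Using b1: −(3/4) = -3/4.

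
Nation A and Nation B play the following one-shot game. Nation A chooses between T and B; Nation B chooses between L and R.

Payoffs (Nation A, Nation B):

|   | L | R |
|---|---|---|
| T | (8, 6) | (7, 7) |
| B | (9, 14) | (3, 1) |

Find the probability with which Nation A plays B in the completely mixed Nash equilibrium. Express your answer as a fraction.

1/14

Let r be the probability that Nation A plays T. In a completely mixed equilibrium, Nation B must be indifferent between L and R.
Nation B's expected payoff from L is 6r + 14(1−r); from R it is 7r + (1−r).
Setting these equal: −8r + 14 = 6r + 1, so r = 13/14.
Therefore Nation A plays B with probability 1 − 13/14 = 1/14.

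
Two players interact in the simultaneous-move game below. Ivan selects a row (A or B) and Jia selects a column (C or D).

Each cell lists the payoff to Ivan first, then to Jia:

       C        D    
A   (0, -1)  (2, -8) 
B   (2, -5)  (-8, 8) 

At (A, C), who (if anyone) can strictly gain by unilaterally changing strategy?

Ivan

Ivan at (A, C) earns 0; deviating to B yields 2 — a strict improvement.
Jia earns -1; deviating to D yields -8 — not better.
Only Ivan has a strictly profitable deviation.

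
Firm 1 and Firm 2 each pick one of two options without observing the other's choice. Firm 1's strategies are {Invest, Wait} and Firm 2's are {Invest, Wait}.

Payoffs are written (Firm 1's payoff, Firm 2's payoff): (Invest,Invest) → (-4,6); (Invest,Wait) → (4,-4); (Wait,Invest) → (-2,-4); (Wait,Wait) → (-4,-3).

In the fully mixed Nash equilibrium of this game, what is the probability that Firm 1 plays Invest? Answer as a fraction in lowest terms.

1/11

Let x be the probability that Firm 1 plays Invest. In a completely mixed equilibrium, Firm 2 must be indifferent between Invest and Wait.
Firm 2's expected payoff from Invest is 6x − 4(1−x); from Wait it is −4x − 3(1−x).
Setting these equal: 10x − 4 = −x − 3, so x = 1/11.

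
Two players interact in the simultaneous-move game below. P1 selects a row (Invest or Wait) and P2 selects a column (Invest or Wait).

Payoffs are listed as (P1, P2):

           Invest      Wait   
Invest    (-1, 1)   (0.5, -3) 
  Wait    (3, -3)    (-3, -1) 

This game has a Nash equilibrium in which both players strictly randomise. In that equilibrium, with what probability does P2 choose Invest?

Let c be the probability that P2 plays Invest. In a completely mixed equilibrium, P1 must be indifferent between Invest and Wait.
P1's expected payoff from Invest is −c + 0.5(1−c); from Wait it is 3c − 3(1−c).
Setting these equal: −1.5c + 0.5 = 6c − 3, so c = 7/15.

7/15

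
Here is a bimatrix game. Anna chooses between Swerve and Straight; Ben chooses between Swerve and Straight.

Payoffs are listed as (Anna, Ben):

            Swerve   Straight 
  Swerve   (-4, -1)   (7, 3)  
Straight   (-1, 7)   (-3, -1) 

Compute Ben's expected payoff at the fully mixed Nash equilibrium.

First find x, the probability Anna plays Swerve, from Ben's indifference between Swerve and Straight: −x + 7(1−x) = 3x − (1−x), giving x = 2/3.
Since Ben is indifferent in equilibrium, Ben's expected payoff equals the payoff from either column against (2/3, 1/3). Using Swerve: −(2/3) + 7(1/3) = 5/3.

5/3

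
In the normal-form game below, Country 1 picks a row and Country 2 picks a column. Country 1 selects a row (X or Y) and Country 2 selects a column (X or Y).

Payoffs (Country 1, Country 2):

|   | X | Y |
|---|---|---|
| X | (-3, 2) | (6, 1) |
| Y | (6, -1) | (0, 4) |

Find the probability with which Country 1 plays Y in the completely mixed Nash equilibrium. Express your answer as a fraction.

1/6

Let p be the probability that Country 1 plays X. In a completely mixed equilibrium, Country 2 must be indifferent between X and Y.
Country 2's expected payoff from X is 2p − (1−p); from Y it is p + 4(1−p).
Setting these equal: 3p − 1 = −3p + 4, so p = 5/6.
Therefore Country 1 plays Y with probability 1 − 5/6 = 1/6.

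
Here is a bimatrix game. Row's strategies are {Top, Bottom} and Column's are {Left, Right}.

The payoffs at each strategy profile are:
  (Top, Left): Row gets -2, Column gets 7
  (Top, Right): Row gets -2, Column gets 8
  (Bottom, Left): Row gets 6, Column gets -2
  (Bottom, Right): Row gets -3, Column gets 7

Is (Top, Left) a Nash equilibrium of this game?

At (Top, Left), Row earns -2; switching to Bottom would give 6, so Row would deviate.
Column earns 7; switching to Right would give 8, so Column would deviate.
Since at least one player can profitably deviate, this is not a Nash equilibrium.

No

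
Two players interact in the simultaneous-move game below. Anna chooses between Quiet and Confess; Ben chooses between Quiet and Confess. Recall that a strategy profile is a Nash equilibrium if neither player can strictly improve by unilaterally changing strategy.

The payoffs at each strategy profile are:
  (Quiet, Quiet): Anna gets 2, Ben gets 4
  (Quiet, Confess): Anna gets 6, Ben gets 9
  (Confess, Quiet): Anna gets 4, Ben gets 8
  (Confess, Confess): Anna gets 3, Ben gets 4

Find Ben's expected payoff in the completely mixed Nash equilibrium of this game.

56/9

First find p, the probability Anna plays Quiet, from Ben's indifference between Quiet and Confess: 4p + 8(1−p) = 9p + 4(1−p), giving p = 4/9.
Since Ben is indifferent in equilibrium, Ben's expected payoff equals the payoff from either column against (4/9, 5/9). Using Quiet: 4(4/9) + 8(5/9) = 56/9.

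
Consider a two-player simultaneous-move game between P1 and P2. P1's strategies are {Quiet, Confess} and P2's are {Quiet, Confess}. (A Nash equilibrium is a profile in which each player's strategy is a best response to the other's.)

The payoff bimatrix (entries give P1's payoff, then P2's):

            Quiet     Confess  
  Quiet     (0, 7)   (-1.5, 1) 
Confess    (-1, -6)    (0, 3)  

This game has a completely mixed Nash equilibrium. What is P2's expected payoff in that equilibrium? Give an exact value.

First find x, the probability P1 plays Quiet, from P2's indifference between Quiet and Confess: 7x − 6(1−x) = x + 3(1−x), giving x = 3/5.
Since P2 is indifferent in equilibrium, P2's expected payoff equals the payoff from either column against (3/5, 2/5). Using Quiet: 7(3/5) − 6(2/5) = 9/5.

9/5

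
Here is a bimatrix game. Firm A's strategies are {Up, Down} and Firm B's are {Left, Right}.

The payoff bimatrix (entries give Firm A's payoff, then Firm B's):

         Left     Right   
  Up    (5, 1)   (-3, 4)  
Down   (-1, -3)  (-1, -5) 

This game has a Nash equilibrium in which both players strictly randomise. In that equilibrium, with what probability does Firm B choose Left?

1/4

Let c be the probability that Firm B plays Left. In a completely mixed equilibrium, Firm A must be indifferent between Up and Down.
Firm A's expected payoff from Up is 5c − 3(1−c); from Down it is −c − (1−c).
Setting these equal: 8c − 3 = -1, so c = 1/4.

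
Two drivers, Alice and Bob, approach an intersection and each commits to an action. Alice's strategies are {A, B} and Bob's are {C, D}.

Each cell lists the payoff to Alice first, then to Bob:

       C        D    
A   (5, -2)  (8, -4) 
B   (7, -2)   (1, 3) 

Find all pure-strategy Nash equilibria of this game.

none

(A, C): Alice prefers B (7 > 5) — not an equilibrium.
(A, D): Bob prefers C (-2 > -4) — not an equilibrium.
(B, C): Bob prefers D (3 > -2) — not an equilibrium.
(B, D): Alice prefers A (8 > 1) — not an equilibrium.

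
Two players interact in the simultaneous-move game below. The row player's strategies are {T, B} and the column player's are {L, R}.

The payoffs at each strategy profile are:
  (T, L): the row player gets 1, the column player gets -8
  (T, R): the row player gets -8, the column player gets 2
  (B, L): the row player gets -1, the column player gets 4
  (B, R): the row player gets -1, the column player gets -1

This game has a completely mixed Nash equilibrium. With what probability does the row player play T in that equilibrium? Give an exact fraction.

1/3

Let x be the probability that the row player plays T. In a completely mixed equilibrium, the column player must be indifferent between L and R.
The column player's expected payoff from L is −8x + 4(1−x); from R it is 2x − (1−x).
Setting these equal: −12x + 4 = 3x − 1, so x = 1/3.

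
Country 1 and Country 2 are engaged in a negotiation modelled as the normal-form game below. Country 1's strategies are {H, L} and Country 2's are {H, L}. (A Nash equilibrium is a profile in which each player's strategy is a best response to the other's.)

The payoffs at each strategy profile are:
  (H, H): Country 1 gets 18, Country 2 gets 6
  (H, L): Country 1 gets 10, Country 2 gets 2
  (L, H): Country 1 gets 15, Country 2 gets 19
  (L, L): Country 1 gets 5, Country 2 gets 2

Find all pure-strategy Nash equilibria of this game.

(H, H)

(H, H): Country 1 gets 18 ≥ 15 from L, and Country 2 gets 6 ≥ 2 from L — Nash equilibrium.
(H, L): Country 2 prefers H (6 > 2) — not an equilibrium.
(L, H): Country 1 prefers H (18 > 15) — not an equilibrium.
(L, L): Country 1 prefers H (10 > 5); Country 2 prefers H (19 > 2) — not an equilibrium.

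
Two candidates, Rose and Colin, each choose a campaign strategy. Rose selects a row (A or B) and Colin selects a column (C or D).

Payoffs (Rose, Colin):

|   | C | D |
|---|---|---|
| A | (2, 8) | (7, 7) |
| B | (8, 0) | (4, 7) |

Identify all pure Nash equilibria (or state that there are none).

(A, C): Rose prefers B (8 > 2) — not an equilibrium.
(A, D): Colin prefers C (8 > 7) — not an equilibrium.
(B, C): Colin prefers D (7 > 0) — not an equilibrium.
(B, D): Rose prefers A (7 > 4) — not an equilibrium.

none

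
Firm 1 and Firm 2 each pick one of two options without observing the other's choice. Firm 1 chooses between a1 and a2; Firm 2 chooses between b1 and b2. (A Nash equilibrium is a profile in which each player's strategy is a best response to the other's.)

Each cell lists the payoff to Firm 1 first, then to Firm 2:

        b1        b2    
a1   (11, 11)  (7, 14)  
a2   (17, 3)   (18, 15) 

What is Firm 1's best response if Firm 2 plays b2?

Against b2, Firm 1 earns 7 from a1 and 18 from a2.
So a2 is the best response.

a2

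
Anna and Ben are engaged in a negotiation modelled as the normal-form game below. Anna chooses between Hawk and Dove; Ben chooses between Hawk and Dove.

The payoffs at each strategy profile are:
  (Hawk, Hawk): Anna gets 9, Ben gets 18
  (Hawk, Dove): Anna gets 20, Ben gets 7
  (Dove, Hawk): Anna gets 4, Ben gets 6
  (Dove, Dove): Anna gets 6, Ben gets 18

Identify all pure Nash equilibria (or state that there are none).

(Hawk, Hawk)

(Hawk, Hawk): Anna gets 9 ≥ 4 from Dove, and Ben gets 18 ≥ 7 from Dove — Nash equilibrium.
(Hawk, Dove): Ben prefers Hawk (18 > 7) — not an equilibrium.
(Dove, Hawk): Anna prefers Hawk (9 > 4); Ben prefers Dove (18 > 6) — not an equilibrium.
(Dove, Dove): Anna prefers Hawk (20 > 6) — not an equilibrium.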